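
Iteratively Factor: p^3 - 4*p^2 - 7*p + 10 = (p - 1)*(p^2 - 3*p - 10) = (p - 5)*(p - 1)*(p + 2)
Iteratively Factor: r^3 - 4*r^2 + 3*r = (r - 3)*(r^2 - r) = (r - 3)*(r - 1)*(r)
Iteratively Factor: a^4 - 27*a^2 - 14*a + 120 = (a + 3)*(a^3 - 3*a^2 - 18*a + 40) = (a - 5)*(a + 3)*(a^2 + 2*a - 8) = (a - 5)*(a - 2)*(a + 3)*(a + 4)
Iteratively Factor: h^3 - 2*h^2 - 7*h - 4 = (h + 1)*(h^2 - 3*h - 4) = (h + 1)^2*(h - 4)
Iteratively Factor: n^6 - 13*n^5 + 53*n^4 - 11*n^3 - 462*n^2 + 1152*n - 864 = (n + 3)*(n^5 - 16*n^4 + 101*n^3 - 314*n^2 + 480*n - 288) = (n - 2)*(n + 3)*(n^4 - 14*n^3 + 73*n^2 - 168*n + 144) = (n - 4)*(n - 2)*(n + 3)*(n^3 - 10*n^2 + 33*n - 36) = (n - 4)*(n - 3)*(n - 2)*(n + 3)*(n^2 - 7*n + 12) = (n - 4)*(n - 3)^2*(n - 2)*(n + 3)*(n - 4)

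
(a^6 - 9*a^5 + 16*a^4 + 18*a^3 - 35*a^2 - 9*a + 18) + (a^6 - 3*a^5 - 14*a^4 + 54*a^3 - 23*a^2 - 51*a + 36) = 2*a^6 - 12*a^5 + 2*a^4 + 72*a^3 - 58*a^2 - 60*a + 54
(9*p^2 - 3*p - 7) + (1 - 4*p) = 9*p^2 - 7*p - 6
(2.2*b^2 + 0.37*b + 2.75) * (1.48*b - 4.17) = 3.256*b^3 - 8.6264*b^2 + 2.5271*b - 11.4675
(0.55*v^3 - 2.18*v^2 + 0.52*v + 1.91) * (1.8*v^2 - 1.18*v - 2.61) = 0.99*v^5 - 4.573*v^4 + 2.0729*v^3 + 8.5142*v^2 - 3.611*v - 4.9851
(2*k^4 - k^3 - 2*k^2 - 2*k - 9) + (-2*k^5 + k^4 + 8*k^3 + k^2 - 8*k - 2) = -2*k^5 + 3*k^4 + 7*k^3 - k^2 - 10*k - 11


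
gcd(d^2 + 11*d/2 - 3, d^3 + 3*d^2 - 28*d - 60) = d + 6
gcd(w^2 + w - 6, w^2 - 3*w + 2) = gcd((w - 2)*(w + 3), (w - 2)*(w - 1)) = w - 2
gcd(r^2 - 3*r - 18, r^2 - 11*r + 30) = r - 6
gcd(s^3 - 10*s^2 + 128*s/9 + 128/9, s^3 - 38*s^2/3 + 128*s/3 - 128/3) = s^2 - 32*s/3 + 64/3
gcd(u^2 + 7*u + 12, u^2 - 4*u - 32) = u + 4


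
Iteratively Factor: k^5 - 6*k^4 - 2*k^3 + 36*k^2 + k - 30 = (k - 3)*(k^4 - 3*k^3 - 11*k^2 + 3*k + 10) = (k - 3)*(k + 2)*(k^3 - 5*k^2 - k + 5) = (k - 3)*(k - 1)*(k + 2)*(k^2 - 4*k - 5) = (k - 3)*(k - 1)*(k + 1)*(k + 2)*(k - 5)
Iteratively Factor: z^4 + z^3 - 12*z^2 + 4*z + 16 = (z + 1)*(z^3 - 12*z + 16) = (z - 2)*(z + 1)*(z^2 + 2*z - 8) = (z - 2)*(z + 1)*(z + 4)*(z - 2)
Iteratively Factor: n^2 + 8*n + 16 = (n + 4)*(n + 4)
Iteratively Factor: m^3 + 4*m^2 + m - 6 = (m - 1)*(m^2 + 5*m + 6) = (m - 1)*(m + 2)*(m + 3)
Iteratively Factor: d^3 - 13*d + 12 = (d - 3)*(d^2 + 3*d - 4) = (d - 3)*(d + 4)*(d - 1)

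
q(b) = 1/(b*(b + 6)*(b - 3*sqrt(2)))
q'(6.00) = -0.00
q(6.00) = 0.01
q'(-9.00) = 0.00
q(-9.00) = 0.00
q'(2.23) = 0.00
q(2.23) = -0.03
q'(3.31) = -0.02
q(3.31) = -0.03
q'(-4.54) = -0.00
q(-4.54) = 0.02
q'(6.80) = 0.00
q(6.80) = 0.00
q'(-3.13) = 0.00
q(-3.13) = 0.02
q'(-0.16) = 1.53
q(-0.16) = 0.24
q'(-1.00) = 0.04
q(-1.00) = 0.04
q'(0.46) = 0.18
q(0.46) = -0.09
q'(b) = -1/(b*(b + 6)*(b - 3*sqrt(2))^2) - 1/(b*(b + 6)^2*(b - 3*sqrt(2))) - 1/(b^2*(b + 6)*(b - 3*sqrt(2)))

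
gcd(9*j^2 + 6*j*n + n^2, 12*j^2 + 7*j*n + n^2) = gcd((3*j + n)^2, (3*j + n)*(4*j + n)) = 3*j + n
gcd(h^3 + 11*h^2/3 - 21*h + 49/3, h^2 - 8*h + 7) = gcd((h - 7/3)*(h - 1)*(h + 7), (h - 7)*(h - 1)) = h - 1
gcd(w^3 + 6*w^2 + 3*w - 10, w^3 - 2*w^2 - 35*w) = w + 5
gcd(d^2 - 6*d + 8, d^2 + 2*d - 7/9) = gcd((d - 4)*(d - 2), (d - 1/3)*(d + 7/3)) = 1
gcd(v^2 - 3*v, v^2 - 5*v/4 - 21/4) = v - 3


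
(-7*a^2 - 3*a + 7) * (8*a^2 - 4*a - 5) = -56*a^4 + 4*a^3 + 103*a^2 - 13*a - 35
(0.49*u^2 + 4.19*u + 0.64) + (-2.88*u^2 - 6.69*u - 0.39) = -2.39*u^2 - 2.5*u + 0.25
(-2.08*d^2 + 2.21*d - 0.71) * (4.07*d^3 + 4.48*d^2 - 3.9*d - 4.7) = -8.4656*d^5 - 0.323700000000001*d^4 + 15.1231*d^3 - 2.0238*d^2 - 7.618*d + 3.337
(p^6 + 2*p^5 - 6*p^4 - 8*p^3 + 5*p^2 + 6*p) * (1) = p^6 + 2*p^5 - 6*p^4 - 8*p^3 + 5*p^2 + 6*p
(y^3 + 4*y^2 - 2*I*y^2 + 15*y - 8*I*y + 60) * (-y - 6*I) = -y^4 - 4*y^3 - 4*I*y^3 - 27*y^2 - 16*I*y^2 - 108*y - 90*I*y - 360*I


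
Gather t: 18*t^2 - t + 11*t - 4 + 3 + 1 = 18*t^2 + 10*t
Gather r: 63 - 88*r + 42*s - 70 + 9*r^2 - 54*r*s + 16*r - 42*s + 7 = 9*r^2 + r*(-54*s - 72)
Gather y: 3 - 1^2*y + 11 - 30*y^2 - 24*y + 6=-30*y^2 - 25*y + 20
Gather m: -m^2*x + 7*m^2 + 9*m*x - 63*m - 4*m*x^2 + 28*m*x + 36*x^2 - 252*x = m^2*(7 - x) + m*(-4*x^2 + 37*x - 63) + 36*x^2 - 252*x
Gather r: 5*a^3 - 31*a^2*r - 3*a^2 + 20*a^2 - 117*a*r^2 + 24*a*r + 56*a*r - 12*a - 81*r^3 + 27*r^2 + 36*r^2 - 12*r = 5*a^3 + 17*a^2 - 12*a - 81*r^3 + r^2*(63 - 117*a) + r*(-31*a^2 + 80*a - 12)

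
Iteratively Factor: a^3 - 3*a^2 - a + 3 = (a - 1)*(a^2 - 2*a - 3) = (a - 1)*(a + 1)*(a - 3)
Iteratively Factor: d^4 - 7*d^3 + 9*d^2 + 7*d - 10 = (d - 2)*(d^3 - 5*d^2 - d + 5) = (d - 2)*(d + 1)*(d^2 - 6*d + 5) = (d - 2)*(d - 1)*(d + 1)*(d - 5)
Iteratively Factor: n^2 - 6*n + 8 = (n - 4)*(n - 2)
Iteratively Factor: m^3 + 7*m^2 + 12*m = (m)*(m^2 + 7*m + 12) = m*(m + 4)*(m + 3)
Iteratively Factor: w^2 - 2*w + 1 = (w - 1)*(w - 1)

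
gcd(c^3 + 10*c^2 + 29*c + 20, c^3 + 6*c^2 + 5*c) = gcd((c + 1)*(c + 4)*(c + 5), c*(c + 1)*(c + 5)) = c^2 + 6*c + 5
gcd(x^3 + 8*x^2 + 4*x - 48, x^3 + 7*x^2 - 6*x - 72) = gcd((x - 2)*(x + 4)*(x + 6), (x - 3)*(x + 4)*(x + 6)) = x^2 + 10*x + 24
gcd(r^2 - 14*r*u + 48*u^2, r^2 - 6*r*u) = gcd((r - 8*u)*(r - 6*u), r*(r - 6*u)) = r - 6*u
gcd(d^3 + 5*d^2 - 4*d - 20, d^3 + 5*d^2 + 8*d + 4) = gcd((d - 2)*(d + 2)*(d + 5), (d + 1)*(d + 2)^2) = d + 2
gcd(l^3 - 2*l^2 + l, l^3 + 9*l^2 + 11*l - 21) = l - 1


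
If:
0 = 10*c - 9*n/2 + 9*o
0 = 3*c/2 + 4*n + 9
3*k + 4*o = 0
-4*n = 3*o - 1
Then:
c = -642/259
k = -6508/2331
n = -342/259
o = 1627/777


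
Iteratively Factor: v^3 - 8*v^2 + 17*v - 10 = (v - 2)*(v^2 - 6*v + 5) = (v - 5)*(v - 2)*(v - 1)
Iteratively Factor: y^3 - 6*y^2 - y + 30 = (y + 2)*(y^2 - 8*y + 15) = (y - 3)*(y + 2)*(y - 5)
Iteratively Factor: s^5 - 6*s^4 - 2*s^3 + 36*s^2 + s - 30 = (s - 3)*(s^4 - 3*s^3 - 11*s^2 + 3*s + 10) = (s - 5)*(s - 3)*(s^3 + 2*s^2 - s - 2) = (s - 5)*(s - 3)*(s + 2)*(s^2 - 1) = (s - 5)*(s - 3)*(s + 1)*(s + 2)*(s - 1)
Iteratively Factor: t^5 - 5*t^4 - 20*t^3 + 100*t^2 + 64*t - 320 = (t + 4)*(t^4 - 9*t^3 + 16*t^2 + 36*t - 80) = (t - 5)*(t + 4)*(t^3 - 4*t^2 - 4*t + 16) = (t - 5)*(t + 2)*(t + 4)*(t^2 - 6*t + 8) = (t - 5)*(t - 4)*(t + 2)*(t + 4)*(t - 2)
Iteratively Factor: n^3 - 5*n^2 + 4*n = (n - 1)*(n^2 - 4*n) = (n - 4)*(n - 1)*(n)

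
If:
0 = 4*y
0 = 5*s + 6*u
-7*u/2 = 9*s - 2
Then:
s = 24/73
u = -20/73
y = 0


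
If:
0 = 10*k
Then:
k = 0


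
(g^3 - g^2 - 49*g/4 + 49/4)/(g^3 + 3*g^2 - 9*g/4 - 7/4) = (2*g - 7)/(2*g + 1)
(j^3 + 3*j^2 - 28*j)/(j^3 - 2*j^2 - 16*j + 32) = j*(j + 7)/(j^2 + 2*j - 8)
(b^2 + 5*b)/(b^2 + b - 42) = b*(b + 5)/(b^2 + b - 42)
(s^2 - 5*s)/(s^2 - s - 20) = s/(s + 4)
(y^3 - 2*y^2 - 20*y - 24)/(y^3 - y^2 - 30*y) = (y^2 + 4*y + 4)/(y*(y + 5))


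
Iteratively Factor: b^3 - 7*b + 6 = (b + 3)*(b^2 - 3*b + 2) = (b - 2)*(b + 3)*(b - 1)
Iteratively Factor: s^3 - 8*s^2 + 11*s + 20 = (s - 4)*(s^2 - 4*s - 5) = (s - 5)*(s - 4)*(s + 1)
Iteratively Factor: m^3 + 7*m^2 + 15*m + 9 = (m + 3)*(m^2 + 4*m + 3) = (m + 3)^2*(m + 1)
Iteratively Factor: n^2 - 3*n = (n)*(n - 3)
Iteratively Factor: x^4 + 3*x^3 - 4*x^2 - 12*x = (x)*(x^3 + 3*x^2 - 4*x - 12) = x*(x + 2)*(x^2 + x - 6) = x*(x - 2)*(x + 2)*(x + 3)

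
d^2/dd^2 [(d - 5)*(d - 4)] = 2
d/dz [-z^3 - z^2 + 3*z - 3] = -3*z^2 - 2*z + 3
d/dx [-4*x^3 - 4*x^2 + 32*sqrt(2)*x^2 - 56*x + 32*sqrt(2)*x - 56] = -12*x^2 - 8*x + 64*sqrt(2)*x - 56 + 32*sqrt(2)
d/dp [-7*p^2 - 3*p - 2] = -14*p - 3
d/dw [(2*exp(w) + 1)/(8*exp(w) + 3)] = -2*exp(w)/(8*exp(w) + 3)^2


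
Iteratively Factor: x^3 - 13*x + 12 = (x - 3)*(x^2 + 3*x - 4) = (x - 3)*(x - 1)*(x + 4)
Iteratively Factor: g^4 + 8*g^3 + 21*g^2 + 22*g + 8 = (g + 1)*(g^3 + 7*g^2 + 14*g + 8) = (g + 1)*(g + 2)*(g^2 + 5*g + 4) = (g + 1)*(g + 2)*(g + 4)*(g + 1)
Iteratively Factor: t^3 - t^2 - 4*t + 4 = (t + 2)*(t^2 - 3*t + 2) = (t - 2)*(t + 2)*(t - 1)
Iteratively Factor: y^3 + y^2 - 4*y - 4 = (y + 1)*(y^2 - 4) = (y - 2)*(y + 1)*(y + 2)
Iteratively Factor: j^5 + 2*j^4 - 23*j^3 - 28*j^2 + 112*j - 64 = (j - 4)*(j^4 + 6*j^3 + j^2 - 24*j + 16) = (j - 4)*(j + 4)*(j^3 + 2*j^2 - 7*j + 4) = (j - 4)*(j + 4)^2*(j^2 - 2*j + 1) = (j - 4)*(j - 1)*(j + 4)^2*(j - 1)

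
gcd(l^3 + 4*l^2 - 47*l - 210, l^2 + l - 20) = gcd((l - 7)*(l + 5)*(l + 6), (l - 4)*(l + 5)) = l + 5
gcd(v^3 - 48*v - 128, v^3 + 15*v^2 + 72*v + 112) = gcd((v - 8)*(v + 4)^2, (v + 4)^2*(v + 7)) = v^2 + 8*v + 16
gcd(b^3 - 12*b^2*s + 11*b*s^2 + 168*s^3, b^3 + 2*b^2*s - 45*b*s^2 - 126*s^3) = -b^2 + 4*b*s + 21*s^2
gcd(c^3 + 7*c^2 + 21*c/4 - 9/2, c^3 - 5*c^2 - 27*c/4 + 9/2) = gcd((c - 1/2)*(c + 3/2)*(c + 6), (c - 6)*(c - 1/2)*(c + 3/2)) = c^2 + c - 3/4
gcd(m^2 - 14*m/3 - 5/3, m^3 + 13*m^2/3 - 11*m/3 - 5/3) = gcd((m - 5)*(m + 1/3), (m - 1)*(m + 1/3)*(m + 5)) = m + 1/3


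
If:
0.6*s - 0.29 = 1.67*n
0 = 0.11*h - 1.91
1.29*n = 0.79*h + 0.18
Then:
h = 17.36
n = 10.77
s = 30.47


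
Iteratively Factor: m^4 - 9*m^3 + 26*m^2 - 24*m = (m - 4)*(m^3 - 5*m^2 + 6*m) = (m - 4)*(m - 2)*(m^2 - 3*m) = m*(m - 4)*(m - 2)*(m - 3)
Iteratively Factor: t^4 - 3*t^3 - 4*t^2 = (t - 4)*(t^3 + t^2) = (t - 4)*(t + 1)*(t^2) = t*(t - 4)*(t + 1)*(t)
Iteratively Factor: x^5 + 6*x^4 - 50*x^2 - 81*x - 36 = (x + 1)*(x^4 + 5*x^3 - 5*x^2 - 45*x - 36) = (x + 1)*(x + 4)*(x^3 + x^2 - 9*x - 9) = (x + 1)*(x + 3)*(x + 4)*(x^2 - 2*x - 3) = (x + 1)^2*(x + 3)*(x + 4)*(x - 3)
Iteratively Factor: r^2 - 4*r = (r)*(r - 4)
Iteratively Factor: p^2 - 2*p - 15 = (p - 5)*(p + 3)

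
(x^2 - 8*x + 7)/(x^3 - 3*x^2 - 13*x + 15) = (x - 7)/(x^2 - 2*x - 15)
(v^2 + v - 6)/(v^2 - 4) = (v + 3)/(v + 2)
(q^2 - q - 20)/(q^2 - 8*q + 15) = (q + 4)/(q - 3)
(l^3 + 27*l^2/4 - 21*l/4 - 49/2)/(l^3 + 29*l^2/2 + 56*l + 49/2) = (4*l^2 - l - 14)/(2*(2*l^2 + 15*l + 7))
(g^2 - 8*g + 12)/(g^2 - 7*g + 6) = (g - 2)/(g - 1)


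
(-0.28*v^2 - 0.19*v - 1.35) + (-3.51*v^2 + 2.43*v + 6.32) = -3.79*v^2 + 2.24*v + 4.97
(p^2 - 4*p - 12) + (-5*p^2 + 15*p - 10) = -4*p^2 + 11*p - 22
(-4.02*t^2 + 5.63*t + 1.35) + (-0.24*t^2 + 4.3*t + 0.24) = -4.26*t^2 + 9.93*t + 1.59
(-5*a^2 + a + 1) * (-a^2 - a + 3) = 5*a^4 + 4*a^3 - 17*a^2 + 2*a + 3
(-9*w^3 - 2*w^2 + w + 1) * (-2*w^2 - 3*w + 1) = 18*w^5 + 31*w^4 - 5*w^3 - 7*w^2 - 2*w + 1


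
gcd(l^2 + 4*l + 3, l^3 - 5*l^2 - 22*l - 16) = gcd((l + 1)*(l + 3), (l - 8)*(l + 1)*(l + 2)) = l + 1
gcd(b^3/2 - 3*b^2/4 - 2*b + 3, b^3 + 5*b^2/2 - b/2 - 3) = b + 2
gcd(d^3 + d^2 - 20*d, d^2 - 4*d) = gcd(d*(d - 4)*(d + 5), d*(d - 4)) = d^2 - 4*d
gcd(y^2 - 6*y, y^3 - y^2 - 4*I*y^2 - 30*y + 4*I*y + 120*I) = y - 6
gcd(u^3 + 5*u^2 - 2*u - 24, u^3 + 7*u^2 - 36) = u^2 + u - 6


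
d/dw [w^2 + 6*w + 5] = 2*w + 6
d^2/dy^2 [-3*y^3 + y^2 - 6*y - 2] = 2 - 18*y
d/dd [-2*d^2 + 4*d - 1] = 4 - 4*d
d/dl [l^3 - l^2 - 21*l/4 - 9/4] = 3*l^2 - 2*l - 21/4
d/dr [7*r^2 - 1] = 14*r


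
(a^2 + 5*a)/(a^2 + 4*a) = (a + 5)/(a + 4)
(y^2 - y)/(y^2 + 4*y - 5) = y/(y + 5)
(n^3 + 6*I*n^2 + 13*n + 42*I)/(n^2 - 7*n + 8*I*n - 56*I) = (n^3 + 6*I*n^2 + 13*n + 42*I)/(n^2 + n*(-7 + 8*I) - 56*I)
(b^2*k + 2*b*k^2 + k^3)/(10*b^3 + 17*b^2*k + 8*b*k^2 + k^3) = k*(b + k)/(10*b^2 + 7*b*k + k^2)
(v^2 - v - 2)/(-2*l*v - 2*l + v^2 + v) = (v - 2)/(-2*l + v)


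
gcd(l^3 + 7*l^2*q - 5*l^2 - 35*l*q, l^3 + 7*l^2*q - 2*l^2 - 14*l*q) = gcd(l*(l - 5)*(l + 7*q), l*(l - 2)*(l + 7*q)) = l^2 + 7*l*q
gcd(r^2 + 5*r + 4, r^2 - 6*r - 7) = r + 1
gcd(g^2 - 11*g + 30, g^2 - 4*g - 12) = g - 6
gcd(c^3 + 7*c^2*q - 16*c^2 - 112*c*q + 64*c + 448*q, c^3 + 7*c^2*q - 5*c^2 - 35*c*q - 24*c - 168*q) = c^2 + 7*c*q - 8*c - 56*q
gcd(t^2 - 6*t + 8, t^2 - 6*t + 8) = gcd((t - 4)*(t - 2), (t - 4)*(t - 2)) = t^2 - 6*t + 8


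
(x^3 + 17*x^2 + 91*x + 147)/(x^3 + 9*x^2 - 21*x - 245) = (x + 3)/(x - 5)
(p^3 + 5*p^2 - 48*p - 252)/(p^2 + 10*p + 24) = (p^2 - p - 42)/(p + 4)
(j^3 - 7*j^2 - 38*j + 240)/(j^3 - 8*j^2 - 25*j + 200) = (j + 6)/(j + 5)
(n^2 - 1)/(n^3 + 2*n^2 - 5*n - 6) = (n - 1)/(n^2 + n - 6)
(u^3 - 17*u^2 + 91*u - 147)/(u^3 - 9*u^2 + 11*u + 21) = (u - 7)/(u + 1)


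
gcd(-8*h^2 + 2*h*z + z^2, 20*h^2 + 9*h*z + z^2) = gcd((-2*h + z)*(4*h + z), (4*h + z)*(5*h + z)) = 4*h + z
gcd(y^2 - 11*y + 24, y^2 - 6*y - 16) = y - 8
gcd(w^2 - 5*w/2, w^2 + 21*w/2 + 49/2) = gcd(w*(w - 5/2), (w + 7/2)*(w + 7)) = 1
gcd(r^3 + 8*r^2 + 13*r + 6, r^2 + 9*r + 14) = 1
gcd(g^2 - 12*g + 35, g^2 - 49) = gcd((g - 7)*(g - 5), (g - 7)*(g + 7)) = g - 7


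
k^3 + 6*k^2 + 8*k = k*(k + 2)*(k + 4)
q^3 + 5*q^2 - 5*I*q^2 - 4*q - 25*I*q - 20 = (q + 5)*(q - 4*I)*(q - I)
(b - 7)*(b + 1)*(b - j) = b^3 - b^2*j - 6*b^2 + 6*b*j - 7*b + 7*j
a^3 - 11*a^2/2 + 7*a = a*(a - 7/2)*(a - 2)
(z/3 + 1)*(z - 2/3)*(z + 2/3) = z^3/3 + z^2 - 4*z/27 - 4/9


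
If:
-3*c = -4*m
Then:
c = 4*m/3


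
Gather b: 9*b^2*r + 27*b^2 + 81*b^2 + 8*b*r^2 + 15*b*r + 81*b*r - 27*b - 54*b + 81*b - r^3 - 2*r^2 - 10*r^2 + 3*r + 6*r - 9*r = b^2*(9*r + 108) + b*(8*r^2 + 96*r) - r^3 - 12*r^2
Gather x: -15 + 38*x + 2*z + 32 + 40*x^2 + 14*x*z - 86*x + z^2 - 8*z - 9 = 40*x^2 + x*(14*z - 48) + z^2 - 6*z + 8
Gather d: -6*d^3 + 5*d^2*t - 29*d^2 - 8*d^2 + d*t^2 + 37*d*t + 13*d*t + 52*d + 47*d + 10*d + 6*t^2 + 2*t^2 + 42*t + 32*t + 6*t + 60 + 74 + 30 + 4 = -6*d^3 + d^2*(5*t - 37) + d*(t^2 + 50*t + 109) + 8*t^2 + 80*t + 168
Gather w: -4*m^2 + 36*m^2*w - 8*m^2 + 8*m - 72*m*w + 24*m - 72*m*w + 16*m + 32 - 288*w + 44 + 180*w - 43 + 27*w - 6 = -12*m^2 + 48*m + w*(36*m^2 - 144*m - 81) + 27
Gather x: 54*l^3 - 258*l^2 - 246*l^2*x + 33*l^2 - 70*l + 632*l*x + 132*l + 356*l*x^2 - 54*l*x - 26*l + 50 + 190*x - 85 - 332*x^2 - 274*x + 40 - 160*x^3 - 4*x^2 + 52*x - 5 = 54*l^3 - 225*l^2 + 36*l - 160*x^3 + x^2*(356*l - 336) + x*(-246*l^2 + 578*l - 32)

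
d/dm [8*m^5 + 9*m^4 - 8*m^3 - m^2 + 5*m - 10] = 40*m^4 + 36*m^3 - 24*m^2 - 2*m + 5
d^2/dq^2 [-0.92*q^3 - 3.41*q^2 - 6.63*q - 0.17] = -5.52*q - 6.82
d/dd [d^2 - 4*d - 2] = 2*d - 4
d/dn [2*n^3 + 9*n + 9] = 6*n^2 + 9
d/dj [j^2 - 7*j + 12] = 2*j - 7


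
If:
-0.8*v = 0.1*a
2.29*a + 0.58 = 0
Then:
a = -0.25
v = 0.03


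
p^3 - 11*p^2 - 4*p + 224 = (p - 8)*(p - 7)*(p + 4)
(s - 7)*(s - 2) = s^2 - 9*s + 14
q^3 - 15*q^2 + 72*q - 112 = (q - 7)*(q - 4)^2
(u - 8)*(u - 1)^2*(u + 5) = u^4 - 5*u^3 - 33*u^2 + 77*u - 40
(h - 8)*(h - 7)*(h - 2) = h^3 - 17*h^2 + 86*h - 112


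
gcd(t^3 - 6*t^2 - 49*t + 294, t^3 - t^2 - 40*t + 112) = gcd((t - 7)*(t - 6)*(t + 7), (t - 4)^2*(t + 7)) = t + 7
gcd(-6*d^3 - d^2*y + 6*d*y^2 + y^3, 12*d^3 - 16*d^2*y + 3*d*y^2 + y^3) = -6*d^2 + 5*d*y + y^2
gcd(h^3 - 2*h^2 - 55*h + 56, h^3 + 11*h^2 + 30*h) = 1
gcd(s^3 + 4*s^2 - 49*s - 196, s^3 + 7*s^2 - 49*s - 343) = s^2 - 49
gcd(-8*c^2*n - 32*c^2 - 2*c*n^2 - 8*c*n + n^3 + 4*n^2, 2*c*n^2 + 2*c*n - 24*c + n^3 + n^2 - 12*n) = 2*c*n + 8*c + n^2 + 4*n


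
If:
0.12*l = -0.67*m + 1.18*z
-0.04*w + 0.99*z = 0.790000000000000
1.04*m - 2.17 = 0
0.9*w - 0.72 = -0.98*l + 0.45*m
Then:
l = -2.14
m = 2.09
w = 4.18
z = 0.97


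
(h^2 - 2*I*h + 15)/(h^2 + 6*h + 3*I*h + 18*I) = (h - 5*I)/(h + 6)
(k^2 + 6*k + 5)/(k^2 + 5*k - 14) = (k^2 + 6*k + 5)/(k^2 + 5*k - 14)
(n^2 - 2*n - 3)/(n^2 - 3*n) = (n + 1)/n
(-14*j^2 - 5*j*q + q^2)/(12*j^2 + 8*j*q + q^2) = (-7*j + q)/(6*j + q)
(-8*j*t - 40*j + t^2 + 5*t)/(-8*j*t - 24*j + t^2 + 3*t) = (t + 5)/(t + 3)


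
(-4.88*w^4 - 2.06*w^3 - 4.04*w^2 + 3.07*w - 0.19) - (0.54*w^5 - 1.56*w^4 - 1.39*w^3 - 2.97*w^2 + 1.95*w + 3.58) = -0.54*w^5 - 3.32*w^4 - 0.67*w^3 - 1.07*w^2 + 1.12*w - 3.77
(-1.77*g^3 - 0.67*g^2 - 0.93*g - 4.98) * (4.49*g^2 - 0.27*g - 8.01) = -7.9473*g^5 - 2.5304*g^4 + 10.1829*g^3 - 16.7424*g^2 + 8.7939*g + 39.8898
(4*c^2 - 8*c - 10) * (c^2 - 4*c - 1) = 4*c^4 - 24*c^3 + 18*c^2 + 48*c + 10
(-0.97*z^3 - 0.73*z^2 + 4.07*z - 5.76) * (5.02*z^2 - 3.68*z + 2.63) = -4.8694*z^5 - 0.0949999999999998*z^4 + 20.5667*z^3 - 45.8127*z^2 + 31.9009*z - 15.1488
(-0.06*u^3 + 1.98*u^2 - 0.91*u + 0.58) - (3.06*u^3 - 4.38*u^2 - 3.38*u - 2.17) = -3.12*u^3 + 6.36*u^2 + 2.47*u + 2.75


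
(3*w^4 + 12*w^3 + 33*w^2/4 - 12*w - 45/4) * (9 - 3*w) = -9*w^5 - 9*w^4 + 333*w^3/4 + 441*w^2/4 - 297*w/4 - 405/4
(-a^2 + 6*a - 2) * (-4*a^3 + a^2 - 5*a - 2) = 4*a^5 - 25*a^4 + 19*a^3 - 30*a^2 - 2*a + 4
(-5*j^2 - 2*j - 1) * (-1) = 5*j^2 + 2*j + 1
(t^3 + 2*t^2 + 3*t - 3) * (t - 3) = t^4 - t^3 - 3*t^2 - 12*t + 9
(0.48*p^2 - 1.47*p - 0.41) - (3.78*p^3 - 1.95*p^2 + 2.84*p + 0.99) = -3.78*p^3 + 2.43*p^2 - 4.31*p - 1.4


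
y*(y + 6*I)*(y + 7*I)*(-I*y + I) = -I*y^4 + 13*y^3 + I*y^3 - 13*y^2 + 42*I*y^2 - 42*I*y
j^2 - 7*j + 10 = (j - 5)*(j - 2)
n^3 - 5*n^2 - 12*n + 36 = (n - 6)*(n - 2)*(n + 3)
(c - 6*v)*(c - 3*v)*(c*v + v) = c^3*v - 9*c^2*v^2 + c^2*v + 18*c*v^3 - 9*c*v^2 + 18*v^3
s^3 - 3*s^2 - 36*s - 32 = (s - 8)*(s + 1)*(s + 4)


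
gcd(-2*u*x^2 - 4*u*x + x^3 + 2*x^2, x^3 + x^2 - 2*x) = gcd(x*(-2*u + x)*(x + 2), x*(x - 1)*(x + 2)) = x^2 + 2*x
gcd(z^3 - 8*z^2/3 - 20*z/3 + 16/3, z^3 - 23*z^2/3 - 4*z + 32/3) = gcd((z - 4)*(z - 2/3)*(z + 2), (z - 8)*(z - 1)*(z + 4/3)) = 1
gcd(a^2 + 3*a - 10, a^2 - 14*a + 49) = 1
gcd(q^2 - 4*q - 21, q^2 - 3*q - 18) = q + 3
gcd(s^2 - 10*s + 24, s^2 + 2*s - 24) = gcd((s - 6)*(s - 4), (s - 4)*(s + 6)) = s - 4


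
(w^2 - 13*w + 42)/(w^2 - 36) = (w - 7)/(w + 6)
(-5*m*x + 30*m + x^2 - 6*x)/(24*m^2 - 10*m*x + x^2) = (-5*m*x + 30*m + x^2 - 6*x)/(24*m^2 - 10*m*x + x^2)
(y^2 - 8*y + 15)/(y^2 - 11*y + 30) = (y - 3)/(y - 6)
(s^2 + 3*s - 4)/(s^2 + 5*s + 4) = (s - 1)/(s + 1)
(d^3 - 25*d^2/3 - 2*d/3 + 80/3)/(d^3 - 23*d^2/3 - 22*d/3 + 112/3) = (3*d + 5)/(3*d + 7)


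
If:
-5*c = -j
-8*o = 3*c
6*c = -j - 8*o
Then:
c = 0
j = 0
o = 0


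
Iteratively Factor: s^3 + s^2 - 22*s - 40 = (s - 5)*(s^2 + 6*s + 8) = (s - 5)*(s + 4)*(s + 2)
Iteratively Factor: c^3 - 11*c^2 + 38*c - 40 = (c - 2)*(c^2 - 9*c + 20) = (c - 5)*(c - 2)*(c - 4)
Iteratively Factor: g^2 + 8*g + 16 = (g + 4)*(g + 4)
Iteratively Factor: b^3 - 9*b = (b - 3)*(b^2 + 3*b) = b*(b - 3)*(b + 3)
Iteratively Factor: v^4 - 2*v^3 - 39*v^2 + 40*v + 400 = (v + 4)*(v^3 - 6*v^2 - 15*v + 100) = (v - 5)*(v + 4)*(v^2 - v - 20) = (v - 5)^2*(v + 4)*(v + 4)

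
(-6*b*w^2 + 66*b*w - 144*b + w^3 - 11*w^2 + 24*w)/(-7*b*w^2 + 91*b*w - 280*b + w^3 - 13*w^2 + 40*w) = (-6*b*w + 18*b + w^2 - 3*w)/(-7*b*w + 35*b + w^2 - 5*w)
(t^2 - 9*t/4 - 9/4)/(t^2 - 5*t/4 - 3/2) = (t - 3)/(t - 2)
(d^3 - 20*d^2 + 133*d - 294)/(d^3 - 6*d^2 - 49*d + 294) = (d - 7)/(d + 7)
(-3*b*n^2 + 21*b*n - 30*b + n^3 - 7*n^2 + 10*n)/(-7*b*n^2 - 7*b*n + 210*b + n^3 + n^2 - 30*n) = (3*b*n - 6*b - n^2 + 2*n)/(7*b*n + 42*b - n^2 - 6*n)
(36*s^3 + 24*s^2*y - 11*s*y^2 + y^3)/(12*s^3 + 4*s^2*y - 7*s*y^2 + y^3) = (-6*s + y)/(-2*s + y)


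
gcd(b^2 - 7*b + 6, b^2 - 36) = b - 6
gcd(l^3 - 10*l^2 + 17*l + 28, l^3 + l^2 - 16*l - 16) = l^2 - 3*l - 4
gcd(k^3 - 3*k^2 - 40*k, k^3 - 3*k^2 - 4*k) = k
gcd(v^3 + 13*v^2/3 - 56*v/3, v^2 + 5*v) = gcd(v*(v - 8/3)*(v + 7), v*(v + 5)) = v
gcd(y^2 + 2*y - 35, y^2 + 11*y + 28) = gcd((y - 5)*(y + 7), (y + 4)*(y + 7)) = y + 7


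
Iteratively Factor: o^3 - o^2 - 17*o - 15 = (o + 1)*(o^2 - 2*o - 15) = (o - 5)*(o + 1)*(o + 3)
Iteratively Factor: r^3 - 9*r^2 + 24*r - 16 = (r - 1)*(r^2 - 8*r + 16) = (r - 4)*(r - 1)*(r - 4)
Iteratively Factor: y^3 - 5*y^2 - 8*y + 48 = (y - 4)*(y^2 - y - 12) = (y - 4)^2*(y + 3)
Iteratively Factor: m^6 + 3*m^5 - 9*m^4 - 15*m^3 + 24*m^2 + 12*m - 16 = (m - 2)*(m^5 + 5*m^4 + m^3 - 13*m^2 - 2*m + 8) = (m - 2)*(m + 2)*(m^4 + 3*m^3 - 5*m^2 - 3*m + 4) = (m - 2)*(m - 1)*(m + 2)*(m^3 + 4*m^2 - m - 4) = (m - 2)*(m - 1)*(m + 2)*(m + 4)*(m^2 - 1) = (m - 2)*(m - 1)^2*(m + 2)*(m + 4)*(m + 1)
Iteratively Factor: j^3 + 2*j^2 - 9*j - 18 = (j - 3)*(j^2 + 5*j + 6) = (j - 3)*(j + 3)*(j + 2)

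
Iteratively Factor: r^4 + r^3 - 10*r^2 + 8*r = (r + 4)*(r^3 - 3*r^2 + 2*r) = (r - 1)*(r + 4)*(r^2 - 2*r) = (r - 2)*(r - 1)*(r + 4)*(r)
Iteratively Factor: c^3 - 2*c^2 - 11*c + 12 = (c - 4)*(c^2 + 2*c - 3) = (c - 4)*(c - 1)*(c + 3)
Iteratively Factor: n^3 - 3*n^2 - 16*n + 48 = (n - 3)*(n^2 - 16) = (n - 3)*(n + 4)*(n - 4)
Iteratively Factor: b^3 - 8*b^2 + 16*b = (b)*(b^2 - 8*b + 16) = b*(b - 4)*(b - 4)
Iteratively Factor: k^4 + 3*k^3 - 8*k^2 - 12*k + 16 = (k + 2)*(k^3 + k^2 - 10*k + 8) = (k - 2)*(k + 2)*(k^2 + 3*k - 4) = (k - 2)*(k + 2)*(k + 4)*(k - 1)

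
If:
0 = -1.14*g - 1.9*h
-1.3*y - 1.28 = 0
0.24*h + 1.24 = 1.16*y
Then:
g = 16.54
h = -9.93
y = -0.98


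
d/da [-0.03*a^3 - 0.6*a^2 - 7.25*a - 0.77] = -0.09*a^2 - 1.2*a - 7.25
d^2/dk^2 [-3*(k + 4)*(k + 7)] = -6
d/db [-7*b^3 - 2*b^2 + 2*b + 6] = -21*b^2 - 4*b + 2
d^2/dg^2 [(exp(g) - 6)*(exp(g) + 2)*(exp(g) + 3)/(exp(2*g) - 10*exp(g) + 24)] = (exp(3*g) - 12*exp(2*g) + 90*exp(g) + 104)*exp(g)/(exp(3*g) - 12*exp(2*g) + 48*exp(g) - 64)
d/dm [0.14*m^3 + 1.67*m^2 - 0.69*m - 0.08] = 0.42*m^2 + 3.34*m - 0.69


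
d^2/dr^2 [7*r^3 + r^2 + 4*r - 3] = 42*r + 2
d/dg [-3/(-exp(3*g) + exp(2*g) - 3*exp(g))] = 3*(-3*exp(2*g) + 2*exp(g) - 3)*exp(-g)/(exp(2*g) - exp(g) + 3)^2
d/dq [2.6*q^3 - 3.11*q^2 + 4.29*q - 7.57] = 7.8*q^2 - 6.22*q + 4.29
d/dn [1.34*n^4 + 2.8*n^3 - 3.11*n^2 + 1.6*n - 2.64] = 5.36*n^3 + 8.4*n^2 - 6.22*n + 1.6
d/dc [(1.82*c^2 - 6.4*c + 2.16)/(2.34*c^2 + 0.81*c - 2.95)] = (16.4502*c^2 - 20.8468*c + 17.1304)/(5.4756*c^4 + 3.7908*c^3 - 13.1499*c^2 - 4.779*c + 8.7025)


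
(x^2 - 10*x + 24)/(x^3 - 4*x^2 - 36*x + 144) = 1/(x + 6)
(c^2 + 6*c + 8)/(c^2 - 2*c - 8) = (c + 4)/(c - 4)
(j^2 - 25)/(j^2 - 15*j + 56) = (j^2 - 25)/(j^2 - 15*j + 56)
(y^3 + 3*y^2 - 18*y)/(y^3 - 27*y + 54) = y/(y - 3)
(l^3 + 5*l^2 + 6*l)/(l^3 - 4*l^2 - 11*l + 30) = l*(l + 2)/(l^2 - 7*l + 10)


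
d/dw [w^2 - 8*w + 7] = 2*w - 8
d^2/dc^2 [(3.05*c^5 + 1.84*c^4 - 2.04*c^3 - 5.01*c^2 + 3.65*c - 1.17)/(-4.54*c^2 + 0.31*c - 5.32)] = (-377.19228*c^7 - 7.16956799999997*c^6 - 1313.968284*c^5 - 116.806056*c^4 - 1912.40782*c^3 - 1226.442936*c^2 + 865.487748*c + 215.25821)/(93.576664*c^6 - 19.168788*c^5 + 330.270018*c^4 - 44.953999*c^3 + 387.012444*c^2 - 26.321232*c + 150.568768)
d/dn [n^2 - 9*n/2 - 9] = 2*n - 9/2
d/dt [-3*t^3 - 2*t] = -9*t^2 - 2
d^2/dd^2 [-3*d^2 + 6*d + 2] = -6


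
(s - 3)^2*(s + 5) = s^3 - s^2 - 21*s + 45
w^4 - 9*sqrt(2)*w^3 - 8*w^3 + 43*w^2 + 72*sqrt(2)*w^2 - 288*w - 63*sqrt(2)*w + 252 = (w - 7)*(w - 1)*(w - 6*sqrt(2))*(w - 3*sqrt(2))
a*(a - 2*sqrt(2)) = a^2 - 2*sqrt(2)*a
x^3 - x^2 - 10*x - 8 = (x - 4)*(x + 1)*(x + 2)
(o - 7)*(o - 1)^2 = o^3 - 9*o^2 + 15*o - 7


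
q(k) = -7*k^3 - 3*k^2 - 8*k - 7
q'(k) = -21*k^2 - 6*k - 8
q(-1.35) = 15.56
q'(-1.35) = -38.17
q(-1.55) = 24.26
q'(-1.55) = -49.15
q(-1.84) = 41.17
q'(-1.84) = -68.06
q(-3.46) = 274.72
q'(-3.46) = -238.64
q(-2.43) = 95.17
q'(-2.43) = -117.42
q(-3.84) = 375.84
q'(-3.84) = -294.62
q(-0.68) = -0.75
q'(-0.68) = -13.63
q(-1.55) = 24.26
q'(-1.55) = -49.15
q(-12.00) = 11753.00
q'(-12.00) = -2960.00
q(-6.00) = 1445.00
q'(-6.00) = -728.00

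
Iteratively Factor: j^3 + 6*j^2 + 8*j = (j + 4)*(j^2 + 2*j) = j*(j + 4)*(j + 2)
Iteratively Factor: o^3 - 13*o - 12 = (o - 4)*(o^2 + 4*o + 3) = (o - 4)*(o + 3)*(o + 1)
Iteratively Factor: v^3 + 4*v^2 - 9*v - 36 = (v - 3)*(v^2 + 7*v + 12) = (v - 3)*(v + 4)*(v + 3)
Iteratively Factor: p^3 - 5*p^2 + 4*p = (p - 1)*(p^2 - 4*p) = (p - 4)*(p - 1)*(p)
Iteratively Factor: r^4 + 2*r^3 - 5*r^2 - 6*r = (r + 3)*(r^3 - r^2 - 2*r) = r*(r + 3)*(r^2 - r - 2) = r*(r - 2)*(r + 3)*(r + 1)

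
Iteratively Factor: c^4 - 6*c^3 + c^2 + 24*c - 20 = (c - 1)*(c^3 - 5*c^2 - 4*c + 20) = (c - 5)*(c - 1)*(c^2 - 4) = (c - 5)*(c - 2)*(c - 1)*(c + 2)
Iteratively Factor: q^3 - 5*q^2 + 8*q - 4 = (q - 2)*(q^2 - 3*q + 2) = (q - 2)*(q - 1)*(q - 2)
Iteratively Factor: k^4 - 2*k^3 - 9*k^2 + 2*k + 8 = (k + 2)*(k^3 - 4*k^2 - k + 4) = (k + 1)*(k + 2)*(k^2 - 5*k + 4) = (k - 4)*(k + 1)*(k + 2)*(k - 1)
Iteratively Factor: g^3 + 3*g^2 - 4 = (g - 1)*(g^2 + 4*g + 4) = (g - 1)*(g + 2)*(g + 2)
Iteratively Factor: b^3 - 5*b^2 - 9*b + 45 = (b + 3)*(b^2 - 8*b + 15) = (b - 3)*(b + 3)*(b - 5)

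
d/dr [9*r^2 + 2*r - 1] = 18*r + 2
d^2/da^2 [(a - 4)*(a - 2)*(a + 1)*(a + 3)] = 12*a^2 - 12*a - 26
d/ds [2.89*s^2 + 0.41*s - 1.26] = 5.78*s + 0.41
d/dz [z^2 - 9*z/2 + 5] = 2*z - 9/2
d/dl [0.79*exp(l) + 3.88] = 0.79*exp(l)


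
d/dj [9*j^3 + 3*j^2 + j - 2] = 27*j^2 + 6*j + 1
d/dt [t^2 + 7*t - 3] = 2*t + 7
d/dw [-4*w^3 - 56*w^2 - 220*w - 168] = -12*w^2 - 112*w - 220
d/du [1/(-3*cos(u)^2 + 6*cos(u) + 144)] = 2*(1 - cos(u))*sin(u)/(3*(sin(u)^2 + 2*cos(u) + 47)^2)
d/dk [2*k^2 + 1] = 4*k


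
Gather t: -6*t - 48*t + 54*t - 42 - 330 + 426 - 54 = 0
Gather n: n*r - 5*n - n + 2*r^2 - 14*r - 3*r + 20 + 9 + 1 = n*(r - 6) + 2*r^2 - 17*r + 30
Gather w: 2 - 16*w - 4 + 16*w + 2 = 0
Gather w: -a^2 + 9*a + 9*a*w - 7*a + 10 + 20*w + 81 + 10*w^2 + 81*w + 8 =-a^2 + 2*a + 10*w^2 + w*(9*a + 101) + 99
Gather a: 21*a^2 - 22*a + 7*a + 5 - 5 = 21*a^2 - 15*a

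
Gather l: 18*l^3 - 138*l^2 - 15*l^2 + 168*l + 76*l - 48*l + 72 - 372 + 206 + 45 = 18*l^3 - 153*l^2 + 196*l - 49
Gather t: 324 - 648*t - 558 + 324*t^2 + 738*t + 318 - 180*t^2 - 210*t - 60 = 144*t^2 - 120*t + 24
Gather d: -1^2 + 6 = 5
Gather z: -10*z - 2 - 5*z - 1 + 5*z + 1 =-10*z - 2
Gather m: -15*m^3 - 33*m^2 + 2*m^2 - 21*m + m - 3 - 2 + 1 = -15*m^3 - 31*m^2 - 20*m - 4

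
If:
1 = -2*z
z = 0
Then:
No Solution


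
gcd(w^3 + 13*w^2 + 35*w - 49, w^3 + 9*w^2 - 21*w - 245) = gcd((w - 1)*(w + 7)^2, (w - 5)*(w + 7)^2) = w^2 + 14*w + 49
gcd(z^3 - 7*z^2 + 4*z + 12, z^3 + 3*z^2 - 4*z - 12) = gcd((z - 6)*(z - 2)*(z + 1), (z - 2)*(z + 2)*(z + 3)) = z - 2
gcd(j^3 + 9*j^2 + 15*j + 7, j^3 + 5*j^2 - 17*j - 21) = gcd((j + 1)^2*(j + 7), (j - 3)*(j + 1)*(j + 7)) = j^2 + 8*j + 7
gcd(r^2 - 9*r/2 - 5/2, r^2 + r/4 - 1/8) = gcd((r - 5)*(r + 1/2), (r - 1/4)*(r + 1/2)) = r + 1/2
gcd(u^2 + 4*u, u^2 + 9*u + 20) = u + 4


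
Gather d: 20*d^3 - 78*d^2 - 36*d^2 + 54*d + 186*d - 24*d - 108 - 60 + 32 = 20*d^3 - 114*d^2 + 216*d - 136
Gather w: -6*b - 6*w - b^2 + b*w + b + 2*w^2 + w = -b^2 - 5*b + 2*w^2 + w*(b - 5)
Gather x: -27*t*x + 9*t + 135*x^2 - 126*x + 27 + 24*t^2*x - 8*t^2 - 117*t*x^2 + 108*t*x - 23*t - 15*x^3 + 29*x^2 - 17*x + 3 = -8*t^2 - 14*t - 15*x^3 + x^2*(164 - 117*t) + x*(24*t^2 + 81*t - 143) + 30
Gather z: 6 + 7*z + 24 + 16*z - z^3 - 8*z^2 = -z^3 - 8*z^2 + 23*z + 30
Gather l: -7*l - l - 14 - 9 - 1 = -8*l - 24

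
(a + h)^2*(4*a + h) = 4*a^3 + 9*a^2*h + 6*a*h^2 + h^3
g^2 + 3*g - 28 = (g - 4)*(g + 7)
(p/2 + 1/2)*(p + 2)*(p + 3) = p^3/2 + 3*p^2 + 11*p/2 + 3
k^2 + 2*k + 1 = (k + 1)^2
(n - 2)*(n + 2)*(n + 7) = n^3 + 7*n^2 - 4*n - 28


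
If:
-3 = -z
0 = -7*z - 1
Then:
No Solution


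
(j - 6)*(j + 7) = j^2 + j - 42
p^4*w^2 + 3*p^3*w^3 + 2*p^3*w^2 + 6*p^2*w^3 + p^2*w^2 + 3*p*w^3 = p*(p + 3*w)*(p*w + w)^2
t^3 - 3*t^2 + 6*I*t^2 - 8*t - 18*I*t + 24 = (t - 3)*(t + 2*I)*(t + 4*I)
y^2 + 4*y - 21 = (y - 3)*(y + 7)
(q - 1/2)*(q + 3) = q^2 + 5*q/2 - 3/2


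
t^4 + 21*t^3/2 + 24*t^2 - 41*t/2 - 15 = (t - 1)*(t + 1/2)*(t + 5)*(t + 6)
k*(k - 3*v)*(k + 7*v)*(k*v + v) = k^4*v + 4*k^3*v^2 + k^3*v - 21*k^2*v^3 + 4*k^2*v^2 - 21*k*v^3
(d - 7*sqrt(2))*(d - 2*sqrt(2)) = d^2 - 9*sqrt(2)*d + 28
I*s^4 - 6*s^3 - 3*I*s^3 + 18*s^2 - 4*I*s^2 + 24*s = s*(s - 4)*(s + 6*I)*(I*s + I)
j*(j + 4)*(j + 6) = j^3 + 10*j^2 + 24*j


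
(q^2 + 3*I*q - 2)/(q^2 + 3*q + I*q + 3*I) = (q + 2*I)/(q + 3)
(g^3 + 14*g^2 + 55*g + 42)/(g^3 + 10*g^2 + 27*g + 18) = (g + 7)/(g + 3)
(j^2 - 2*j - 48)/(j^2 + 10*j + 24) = (j - 8)/(j + 4)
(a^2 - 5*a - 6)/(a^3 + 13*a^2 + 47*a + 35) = (a - 6)/(a^2 + 12*a + 35)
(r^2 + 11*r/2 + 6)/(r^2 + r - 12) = (r + 3/2)/(r - 3)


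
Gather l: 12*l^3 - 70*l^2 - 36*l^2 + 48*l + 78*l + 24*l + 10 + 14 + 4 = 12*l^3 - 106*l^2 + 150*l + 28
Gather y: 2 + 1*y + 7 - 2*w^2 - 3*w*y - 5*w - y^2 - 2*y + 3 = -2*w^2 - 5*w - y^2 + y*(-3*w - 1) + 12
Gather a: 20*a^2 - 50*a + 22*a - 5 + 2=20*a^2 - 28*a - 3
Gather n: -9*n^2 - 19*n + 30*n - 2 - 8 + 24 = -9*n^2 + 11*n + 14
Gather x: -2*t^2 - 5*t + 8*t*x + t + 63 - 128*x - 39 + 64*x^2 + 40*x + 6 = -2*t^2 - 4*t + 64*x^2 + x*(8*t - 88) + 30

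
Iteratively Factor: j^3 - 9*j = (j)*(j^2 - 9) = j*(j + 3)*(j - 3)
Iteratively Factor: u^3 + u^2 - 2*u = (u + 2)*(u^2 - u) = (u - 1)*(u + 2)*(u)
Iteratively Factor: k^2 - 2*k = (k)*(k - 2)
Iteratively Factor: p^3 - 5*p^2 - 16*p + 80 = (p - 5)*(p^2 - 16) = (p - 5)*(p - 4)*(p + 4)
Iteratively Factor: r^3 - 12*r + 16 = (r + 4)*(r^2 - 4*r + 4) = (r - 2)*(r + 4)*(r - 2)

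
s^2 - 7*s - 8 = (s - 8)*(s + 1)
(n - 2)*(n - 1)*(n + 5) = n^3 + 2*n^2 - 13*n + 10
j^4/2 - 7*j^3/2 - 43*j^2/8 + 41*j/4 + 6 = (j/2 + 1)*(j - 8)*(j - 3/2)*(j + 1/2)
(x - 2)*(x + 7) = x^2 + 5*x - 14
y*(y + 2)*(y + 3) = y^3 + 5*y^2 + 6*y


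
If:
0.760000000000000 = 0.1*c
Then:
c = 7.60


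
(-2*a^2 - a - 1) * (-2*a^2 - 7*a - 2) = 4*a^4 + 16*a^3 + 13*a^2 + 9*a + 2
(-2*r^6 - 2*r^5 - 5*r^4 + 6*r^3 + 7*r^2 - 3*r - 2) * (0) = 0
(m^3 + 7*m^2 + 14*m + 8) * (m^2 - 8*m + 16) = m^5 - m^4 - 26*m^3 + 8*m^2 + 160*m + 128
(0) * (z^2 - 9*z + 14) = 0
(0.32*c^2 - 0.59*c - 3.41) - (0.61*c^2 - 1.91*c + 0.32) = -0.29*c^2 + 1.32*c - 3.73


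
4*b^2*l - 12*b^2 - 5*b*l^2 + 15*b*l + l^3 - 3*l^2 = (-4*b + l)*(-b + l)*(l - 3)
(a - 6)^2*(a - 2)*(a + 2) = a^4 - 12*a^3 + 32*a^2 + 48*a - 144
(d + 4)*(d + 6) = d^2 + 10*d + 24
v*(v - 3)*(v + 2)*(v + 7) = v^4 + 6*v^3 - 13*v^2 - 42*v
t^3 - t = t*(t - 1)*(t + 1)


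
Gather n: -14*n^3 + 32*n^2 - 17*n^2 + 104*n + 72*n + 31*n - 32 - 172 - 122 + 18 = -14*n^3 + 15*n^2 + 207*n - 308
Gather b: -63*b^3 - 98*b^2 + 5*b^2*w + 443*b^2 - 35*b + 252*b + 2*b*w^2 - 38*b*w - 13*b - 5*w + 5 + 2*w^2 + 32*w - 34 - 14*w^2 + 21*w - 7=-63*b^3 + b^2*(5*w + 345) + b*(2*w^2 - 38*w + 204) - 12*w^2 + 48*w - 36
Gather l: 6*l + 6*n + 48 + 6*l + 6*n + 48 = 12*l + 12*n + 96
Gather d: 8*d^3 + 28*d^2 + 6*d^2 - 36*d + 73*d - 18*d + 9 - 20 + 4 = 8*d^3 + 34*d^2 + 19*d - 7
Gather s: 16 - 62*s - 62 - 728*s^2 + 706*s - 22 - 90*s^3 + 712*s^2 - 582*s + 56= -90*s^3 - 16*s^2 + 62*s - 12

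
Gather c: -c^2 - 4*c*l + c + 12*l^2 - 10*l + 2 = -c^2 + c*(1 - 4*l) + 12*l^2 - 10*l + 2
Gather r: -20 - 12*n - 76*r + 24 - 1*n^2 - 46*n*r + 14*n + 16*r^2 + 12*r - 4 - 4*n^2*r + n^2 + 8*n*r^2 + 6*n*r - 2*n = r^2*(8*n + 16) + r*(-4*n^2 - 40*n - 64)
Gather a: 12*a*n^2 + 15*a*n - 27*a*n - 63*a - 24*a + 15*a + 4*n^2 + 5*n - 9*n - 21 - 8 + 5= a*(12*n^2 - 12*n - 72) + 4*n^2 - 4*n - 24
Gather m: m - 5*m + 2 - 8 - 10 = -4*m - 16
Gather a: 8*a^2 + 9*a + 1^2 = 8*a^2 + 9*a + 1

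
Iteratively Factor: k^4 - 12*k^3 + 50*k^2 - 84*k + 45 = (k - 5)*(k^3 - 7*k^2 + 15*k - 9) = (k - 5)*(k - 3)*(k^2 - 4*k + 3) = (k - 5)*(k - 3)*(k - 1)*(k - 3)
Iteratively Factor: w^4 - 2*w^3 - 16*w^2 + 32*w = (w - 4)*(w^3 + 2*w^2 - 8*w) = (w - 4)*(w - 2)*(w^2 + 4*w) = (w - 4)*(w - 2)*(w + 4)*(w)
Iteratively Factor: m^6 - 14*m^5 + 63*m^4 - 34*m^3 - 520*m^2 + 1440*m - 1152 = (m + 3)*(m^5 - 17*m^4 + 114*m^3 - 376*m^2 + 608*m - 384) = (m - 2)*(m + 3)*(m^4 - 15*m^3 + 84*m^2 - 208*m + 192) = (m - 4)*(m - 2)*(m + 3)*(m^3 - 11*m^2 + 40*m - 48) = (m - 4)^2*(m - 2)*(m + 3)*(m^2 - 7*m + 12) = (m - 4)^3*(m - 2)*(m + 3)*(m - 3)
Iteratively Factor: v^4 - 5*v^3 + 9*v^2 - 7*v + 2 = (v - 1)*(v^3 - 4*v^2 + 5*v - 2) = (v - 2)*(v - 1)*(v^2 - 2*v + 1) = (v - 2)*(v - 1)^2*(v - 1)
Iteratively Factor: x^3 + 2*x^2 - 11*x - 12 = (x + 1)*(x^2 + x - 12) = (x - 3)*(x + 1)*(x + 4)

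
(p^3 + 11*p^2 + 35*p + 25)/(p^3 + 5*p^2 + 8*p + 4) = (p^2 + 10*p + 25)/(p^2 + 4*p + 4)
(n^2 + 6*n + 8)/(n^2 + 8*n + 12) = (n + 4)/(n + 6)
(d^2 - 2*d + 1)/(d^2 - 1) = (d - 1)/(d + 1)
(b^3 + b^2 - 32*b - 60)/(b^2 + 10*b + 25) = (b^2 - 4*b - 12)/(b + 5)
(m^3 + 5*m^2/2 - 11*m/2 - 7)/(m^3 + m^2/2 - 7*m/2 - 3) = (2*m + 7)/(2*m + 3)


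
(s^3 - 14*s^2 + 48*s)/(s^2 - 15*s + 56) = s*(s - 6)/(s - 7)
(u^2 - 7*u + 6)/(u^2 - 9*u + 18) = (u - 1)/(u - 3)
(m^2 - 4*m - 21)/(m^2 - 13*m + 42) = (m + 3)/(m - 6)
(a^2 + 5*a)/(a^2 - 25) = a/(a - 5)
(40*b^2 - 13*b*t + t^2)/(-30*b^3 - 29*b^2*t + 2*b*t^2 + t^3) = (-8*b + t)/(6*b^2 + 7*b*t + t^2)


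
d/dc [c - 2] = 1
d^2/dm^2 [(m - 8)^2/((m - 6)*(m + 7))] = 2*(-17*m^3 + 318*m^2 - 1824*m + 3844)/(m^6 + 3*m^5 - 123*m^4 - 251*m^3 + 5166*m^2 + 5292*m - 74088)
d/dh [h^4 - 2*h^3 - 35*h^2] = 2*h*(2*h^2 - 3*h - 35)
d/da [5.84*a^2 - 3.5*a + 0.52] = 11.68*a - 3.5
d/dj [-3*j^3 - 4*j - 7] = -9*j^2 - 4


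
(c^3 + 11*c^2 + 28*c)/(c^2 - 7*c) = (c^2 + 11*c + 28)/(c - 7)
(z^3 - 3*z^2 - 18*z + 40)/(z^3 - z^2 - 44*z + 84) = (z^2 - z - 20)/(z^2 + z - 42)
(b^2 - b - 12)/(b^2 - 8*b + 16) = (b + 3)/(b - 4)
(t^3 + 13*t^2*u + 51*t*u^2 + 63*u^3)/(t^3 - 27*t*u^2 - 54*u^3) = (t + 7*u)/(t - 6*u)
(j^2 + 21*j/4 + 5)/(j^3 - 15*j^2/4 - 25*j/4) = (j + 4)/(j*(j - 5))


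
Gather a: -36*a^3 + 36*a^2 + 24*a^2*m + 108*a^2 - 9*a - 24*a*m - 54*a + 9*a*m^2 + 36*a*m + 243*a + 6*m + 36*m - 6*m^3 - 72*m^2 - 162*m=-36*a^3 + a^2*(24*m + 144) + a*(9*m^2 + 12*m + 180) - 6*m^3 - 72*m^2 - 120*m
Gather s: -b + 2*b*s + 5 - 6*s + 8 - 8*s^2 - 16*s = -b - 8*s^2 + s*(2*b - 22) + 13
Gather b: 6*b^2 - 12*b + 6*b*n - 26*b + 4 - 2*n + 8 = 6*b^2 + b*(6*n - 38) - 2*n + 12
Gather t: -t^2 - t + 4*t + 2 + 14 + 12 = -t^2 + 3*t + 28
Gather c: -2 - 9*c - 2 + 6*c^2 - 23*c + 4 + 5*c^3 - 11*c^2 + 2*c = 5*c^3 - 5*c^2 - 30*c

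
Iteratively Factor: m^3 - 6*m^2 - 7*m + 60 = (m - 4)*(m^2 - 2*m - 15) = (m - 4)*(m + 3)*(m - 5)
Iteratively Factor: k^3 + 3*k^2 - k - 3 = (k + 3)*(k^2 - 1) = (k + 1)*(k + 3)*(k - 1)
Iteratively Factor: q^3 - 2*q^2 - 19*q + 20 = (q - 1)*(q^2 - q - 20) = (q - 5)*(q - 1)*(q + 4)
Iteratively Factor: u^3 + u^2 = (u + 1)*(u^2) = u*(u + 1)*(u)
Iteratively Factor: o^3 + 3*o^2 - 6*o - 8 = (o + 4)*(o^2 - o - 2) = (o + 1)*(o + 4)*(o - 2)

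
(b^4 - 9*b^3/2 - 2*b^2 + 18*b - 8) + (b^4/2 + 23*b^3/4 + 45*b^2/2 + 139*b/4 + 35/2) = 3*b^4/2 + 5*b^3/4 + 41*b^2/2 + 211*b/4 + 19/2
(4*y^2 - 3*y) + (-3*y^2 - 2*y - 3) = y^2 - 5*y - 3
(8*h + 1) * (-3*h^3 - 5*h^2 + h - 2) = -24*h^4 - 43*h^3 + 3*h^2 - 15*h - 2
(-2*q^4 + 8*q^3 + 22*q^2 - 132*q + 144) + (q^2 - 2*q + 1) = -2*q^4 + 8*q^3 + 23*q^2 - 134*q + 145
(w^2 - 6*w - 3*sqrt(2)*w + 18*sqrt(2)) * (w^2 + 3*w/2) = w^4 - 9*w^3/2 - 3*sqrt(2)*w^3 - 9*w^2 + 27*sqrt(2)*w^2/2 + 27*sqrt(2)*w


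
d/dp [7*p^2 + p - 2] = 14*p + 1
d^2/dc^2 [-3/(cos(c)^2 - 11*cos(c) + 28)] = 3*(4*sin(c)^4 - 11*sin(c)^2 + 1397*cos(c)/4 - 33*cos(3*c)/4 - 179)/((cos(c) - 7)^3*(cos(c) - 4)^3)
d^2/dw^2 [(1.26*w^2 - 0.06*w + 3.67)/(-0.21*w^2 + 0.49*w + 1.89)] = (-5.55111512312578e-17*w^4 - 0.254016*w^3 - 3.971646*w^2 + 2.408742*w - 13.788404)/(0.009261*w^6 - 0.064827*w^5 - 0.098784*w^4 + 1.049237*w^3 + 0.889056*w^2 - 5.250987*w - 6.751269)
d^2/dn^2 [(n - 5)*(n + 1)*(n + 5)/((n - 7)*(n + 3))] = 32*(n^3 + 15*n^2 + 3*n + 101)/(n^6 - 12*n^5 - 15*n^4 + 440*n^3 + 315*n^2 - 5292*n - 9261)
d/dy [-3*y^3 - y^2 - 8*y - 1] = -9*y^2 - 2*y - 8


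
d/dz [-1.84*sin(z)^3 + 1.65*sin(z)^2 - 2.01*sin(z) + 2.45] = (-5.52*sin(z)^2 + 3.3*sin(z) - 2.01)*cos(z)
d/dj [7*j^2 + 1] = 14*j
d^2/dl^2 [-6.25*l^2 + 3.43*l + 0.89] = -12.5000000000000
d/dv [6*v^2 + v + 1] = 12*v + 1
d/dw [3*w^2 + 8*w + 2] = 6*w + 8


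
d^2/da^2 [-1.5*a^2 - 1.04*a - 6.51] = -3.00000000000000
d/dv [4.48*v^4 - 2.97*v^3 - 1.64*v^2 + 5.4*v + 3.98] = 17.92*v^3 - 8.91*v^2 - 3.28*v + 5.4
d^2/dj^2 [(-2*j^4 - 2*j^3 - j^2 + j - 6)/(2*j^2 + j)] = 4*(-4*j^6 - 6*j^5 - 3*j^4 + 2*j^3 - 36*j^2 - 18*j - 3)/(j^3*(8*j^3 + 12*j^2 + 6*j + 1))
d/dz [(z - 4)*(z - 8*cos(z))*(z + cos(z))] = (4 - z)*(z - 8*cos(z))*(sin(z) - 1) + (z - 4)*(z + cos(z))*(8*sin(z) + 1) + (z - 8*cos(z))*(z + cos(z))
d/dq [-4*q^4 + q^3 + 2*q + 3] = -16*q^3 + 3*q^2 + 2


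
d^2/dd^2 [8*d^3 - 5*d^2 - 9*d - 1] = 48*d - 10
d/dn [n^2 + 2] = 2*n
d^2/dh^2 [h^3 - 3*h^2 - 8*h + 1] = 6*h - 6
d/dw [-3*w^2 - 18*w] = -6*w - 18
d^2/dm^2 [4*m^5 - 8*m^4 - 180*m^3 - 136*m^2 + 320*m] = 80*m^3 - 96*m^2 - 1080*m - 272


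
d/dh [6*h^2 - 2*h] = 12*h - 2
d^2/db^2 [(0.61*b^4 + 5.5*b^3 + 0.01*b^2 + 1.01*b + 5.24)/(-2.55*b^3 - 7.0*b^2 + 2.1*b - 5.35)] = (1.13686837721616e-13*b^7 + 129.906849999999*b^6 - 112.3866*b^5 + 229.8279*b^4 - 1131.63155*b^3 - 1043.3664*b^2 + 173.4927*b + 322.99205)/(16.581375*b^9 + 136.5525*b^8 + 333.88425*b^7 + 222.455125*b^6 + 298.0215*b^5 + 707.1645*b^4 - 262.168875*b^3 + 671.853*b^2 - 180.32175*b + 153.130375)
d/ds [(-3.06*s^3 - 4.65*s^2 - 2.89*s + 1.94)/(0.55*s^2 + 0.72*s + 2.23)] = (-1.683*s^4 - 4.4064*s^3 - 22.2299*s^2 - 22.873*s - 7.8415)/(0.3025*s^4 + 0.792*s^3 + 2.9714*s^2 + 3.2112*s + 4.9729)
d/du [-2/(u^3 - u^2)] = 2*(3*u - 2)/(u^3*(u - 1)^2)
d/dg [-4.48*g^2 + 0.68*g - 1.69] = 0.68 - 8.96*g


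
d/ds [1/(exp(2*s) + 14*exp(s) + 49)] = 2*(-exp(s) - 7)*exp(s)/(exp(2*s) + 14*exp(s) + 49)^2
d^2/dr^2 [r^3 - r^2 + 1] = 6*r - 2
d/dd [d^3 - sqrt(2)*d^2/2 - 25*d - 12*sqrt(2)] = 3*d^2 - sqrt(2)*d - 25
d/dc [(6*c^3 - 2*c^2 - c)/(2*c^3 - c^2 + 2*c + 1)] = (-2*c^4 + 28*c^3 + 13*c^2 - 4*c - 1)/(4*c^6 - 4*c^5 + 9*c^4 + 2*c^2 + 4*c + 1)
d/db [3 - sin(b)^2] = -sin(2*b)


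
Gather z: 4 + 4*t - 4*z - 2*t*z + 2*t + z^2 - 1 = 6*t + z^2 + z*(-2*t - 4) + 3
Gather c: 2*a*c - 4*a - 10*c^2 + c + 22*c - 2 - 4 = -4*a - 10*c^2 + c*(2*a + 23) - 6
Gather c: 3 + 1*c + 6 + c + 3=2*c + 12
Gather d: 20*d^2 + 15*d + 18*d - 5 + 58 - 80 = 20*d^2 + 33*d - 27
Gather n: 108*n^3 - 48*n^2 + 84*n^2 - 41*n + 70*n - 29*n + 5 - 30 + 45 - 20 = 108*n^3 + 36*n^2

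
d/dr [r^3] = 3*r^2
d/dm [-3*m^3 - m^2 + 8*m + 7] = -9*m^2 - 2*m + 8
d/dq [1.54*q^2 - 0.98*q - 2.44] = 3.08*q - 0.98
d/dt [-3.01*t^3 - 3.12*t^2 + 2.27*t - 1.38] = -9.03*t^2 - 6.24*t + 2.27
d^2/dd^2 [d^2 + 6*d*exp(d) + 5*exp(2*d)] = 6*d*exp(d) + 20*exp(2*d) + 12*exp(d) + 2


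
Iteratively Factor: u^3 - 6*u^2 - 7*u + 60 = (u - 5)*(u^2 - u - 12) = (u - 5)*(u + 3)*(u - 4)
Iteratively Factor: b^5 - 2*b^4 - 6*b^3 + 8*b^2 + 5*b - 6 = (b - 1)*(b^4 - b^3 - 7*b^2 + b + 6) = (b - 1)*(b + 1)*(b^3 - 2*b^2 - 5*b + 6) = (b - 1)*(b + 1)*(b + 2)*(b^2 - 4*b + 3) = (b - 1)^2*(b + 1)*(b + 2)*(b - 3)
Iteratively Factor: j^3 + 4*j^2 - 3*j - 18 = (j + 3)*(j^2 + j - 6) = (j - 2)*(j + 3)*(j + 3)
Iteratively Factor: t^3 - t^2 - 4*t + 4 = (t - 2)*(t^2 + t - 2) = (t - 2)*(t - 1)*(t + 2)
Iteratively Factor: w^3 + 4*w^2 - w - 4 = (w - 1)*(w^2 + 5*w + 4) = (w - 1)*(w + 1)*(w + 4)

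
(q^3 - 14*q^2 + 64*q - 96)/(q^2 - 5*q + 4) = (q^2 - 10*q + 24)/(q - 1)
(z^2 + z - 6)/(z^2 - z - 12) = (z - 2)/(z - 4)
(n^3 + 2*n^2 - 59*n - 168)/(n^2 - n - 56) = n + 3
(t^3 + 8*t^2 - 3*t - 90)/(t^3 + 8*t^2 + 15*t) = (t^2 + 3*t - 18)/(t*(t + 3))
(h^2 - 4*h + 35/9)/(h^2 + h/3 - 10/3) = (h - 7/3)/(h + 2)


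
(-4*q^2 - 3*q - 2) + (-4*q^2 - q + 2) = -8*q^2 - 4*q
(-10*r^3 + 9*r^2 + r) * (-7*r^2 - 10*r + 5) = 70*r^5 + 37*r^4 - 147*r^3 + 35*r^2 + 5*r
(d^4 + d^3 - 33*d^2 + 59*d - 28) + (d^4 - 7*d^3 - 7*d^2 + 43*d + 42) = 2*d^4 - 6*d^3 - 40*d^2 + 102*d + 14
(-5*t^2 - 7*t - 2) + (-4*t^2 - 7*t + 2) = -9*t^2 - 14*t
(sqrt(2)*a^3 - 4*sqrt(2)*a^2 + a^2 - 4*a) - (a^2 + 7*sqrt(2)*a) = sqrt(2)*a^3 - 4*sqrt(2)*a^2 - 7*sqrt(2)*a - 4*a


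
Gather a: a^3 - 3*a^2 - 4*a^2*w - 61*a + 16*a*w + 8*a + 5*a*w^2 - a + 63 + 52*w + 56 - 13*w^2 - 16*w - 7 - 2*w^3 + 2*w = a^3 + a^2*(-4*w - 3) + a*(5*w^2 + 16*w - 54) - 2*w^3 - 13*w^2 + 38*w + 112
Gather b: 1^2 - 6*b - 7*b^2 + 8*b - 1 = -7*b^2 + 2*b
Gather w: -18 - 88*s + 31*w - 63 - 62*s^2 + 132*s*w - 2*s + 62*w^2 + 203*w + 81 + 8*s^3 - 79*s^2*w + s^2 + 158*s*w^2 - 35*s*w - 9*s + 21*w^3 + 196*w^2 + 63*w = 8*s^3 - 61*s^2 - 99*s + 21*w^3 + w^2*(158*s + 258) + w*(-79*s^2 + 97*s + 297)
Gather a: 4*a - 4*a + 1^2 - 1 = 0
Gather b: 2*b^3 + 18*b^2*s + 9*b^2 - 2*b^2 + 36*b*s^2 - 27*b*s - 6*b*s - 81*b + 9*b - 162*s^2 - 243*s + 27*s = 2*b^3 + b^2*(18*s + 7) + b*(36*s^2 - 33*s - 72) - 162*s^2 - 216*s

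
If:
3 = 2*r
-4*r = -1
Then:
No Solution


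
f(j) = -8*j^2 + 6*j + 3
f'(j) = 6 - 16*j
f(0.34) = 4.12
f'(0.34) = 0.56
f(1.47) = -5.47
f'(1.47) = -17.52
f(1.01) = 0.90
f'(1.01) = -10.16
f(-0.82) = -7.30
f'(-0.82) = 19.12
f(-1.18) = -15.22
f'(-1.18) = 24.88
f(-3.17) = -96.41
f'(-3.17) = 56.72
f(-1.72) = -30.99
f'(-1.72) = 33.52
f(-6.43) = -366.34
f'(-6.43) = 108.88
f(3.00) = -51.00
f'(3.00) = -42.00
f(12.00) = -1077.00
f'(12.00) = -186.00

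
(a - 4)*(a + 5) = a^2 + a - 20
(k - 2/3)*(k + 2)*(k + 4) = k^3 + 16*k^2/3 + 4*k - 16/3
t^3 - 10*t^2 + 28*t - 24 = (t - 6)*(t - 2)^2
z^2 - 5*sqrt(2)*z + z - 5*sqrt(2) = (z + 1)*(z - 5*sqrt(2))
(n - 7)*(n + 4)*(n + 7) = n^3 + 4*n^2 - 49*n - 196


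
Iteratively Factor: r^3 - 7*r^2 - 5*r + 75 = (r - 5)*(r^2 - 2*r - 15) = (r - 5)^2*(r + 3)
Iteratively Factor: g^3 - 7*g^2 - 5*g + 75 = (g - 5)*(g^2 - 2*g - 15) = (g - 5)^2*(g + 3)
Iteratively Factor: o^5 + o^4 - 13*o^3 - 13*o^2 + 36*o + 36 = (o + 2)*(o^4 - o^3 - 11*o^2 + 9*o + 18) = (o - 2)*(o + 2)*(o^3 + o^2 - 9*o - 9) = (o - 3)*(o - 2)*(o + 2)*(o^2 + 4*o + 3) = (o - 3)*(o - 2)*(o + 2)*(o + 3)*(o + 1)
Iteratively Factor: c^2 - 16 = (c + 4)*(c - 4)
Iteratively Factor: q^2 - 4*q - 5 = (q + 1)*(q - 5)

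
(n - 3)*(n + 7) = n^2 + 4*n - 21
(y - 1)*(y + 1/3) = y^2 - 2*y/3 - 1/3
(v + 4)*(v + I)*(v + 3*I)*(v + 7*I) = v^4 + 4*v^3 + 11*I*v^3 - 31*v^2 + 44*I*v^2 - 124*v - 21*I*v - 84*I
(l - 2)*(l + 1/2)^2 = l^3 - l^2 - 7*l/4 - 1/2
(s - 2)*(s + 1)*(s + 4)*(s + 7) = s^4 + 10*s^3 + 15*s^2 - 50*s - 56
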